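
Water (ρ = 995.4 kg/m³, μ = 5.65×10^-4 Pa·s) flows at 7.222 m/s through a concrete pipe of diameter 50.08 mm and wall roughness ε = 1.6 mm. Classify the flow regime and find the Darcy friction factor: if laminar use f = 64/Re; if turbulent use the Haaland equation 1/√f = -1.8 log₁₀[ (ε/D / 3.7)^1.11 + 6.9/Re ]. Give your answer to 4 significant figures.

f ≈ 0.05886

Re = ρVD/μ = 995.4·7.222·0.05008/0.000565 = 6.372e+05.
Re > 4000 → turbulent. ε/D = 0.0016/0.05008 = 0.0319; Haaland: 1/√f = -1.8 log₁₀[0.00512 + 1.08e-05] = 4.122, so f = 0.05886.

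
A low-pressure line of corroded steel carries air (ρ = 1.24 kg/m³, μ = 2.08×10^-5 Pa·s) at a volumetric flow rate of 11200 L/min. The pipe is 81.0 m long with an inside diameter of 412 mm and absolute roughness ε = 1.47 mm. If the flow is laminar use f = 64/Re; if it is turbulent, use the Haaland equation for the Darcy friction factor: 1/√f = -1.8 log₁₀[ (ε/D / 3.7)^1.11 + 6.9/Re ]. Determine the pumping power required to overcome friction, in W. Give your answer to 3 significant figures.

P ≈ 1.36 W

Q = 11200 L/min = 11200/60000 = 0.1867 m³/s.
Cross-sectional area A = πD²/4 = π(0.412)²/4 = 0.1333 m²; mean velocity V = Q/A = 0.1867/0.1333 = 1.4 m/s.
Reynolds number Re = ρVD/μ = 1.24 · 1.4 · 0.412 / 2.08e-05 = 3.439e+04.
Re > 4000 → turbulent. Relative roughness ε/D = 0.00147/0.412 = 0.00357. Haaland: 1/√f = -1.8 log₁₀[(0.00357/3.7)^1.11 + 6.9/3.439e+04] = -1.8 log₁₀[0.000449 + 0.000201] = 5.737, so f = 0.03038.
Darcy-Weisbach: ΔP = f(L/D)(ρV²/2) = 0.03038·(81/0.412)·(1.24·1.4²/2) = 0.03038·196.6·1.216 = 7.261 Pa.
Pumping power P = QΔP = 0.1867·7.261 = 1.355 W = 1.36 W.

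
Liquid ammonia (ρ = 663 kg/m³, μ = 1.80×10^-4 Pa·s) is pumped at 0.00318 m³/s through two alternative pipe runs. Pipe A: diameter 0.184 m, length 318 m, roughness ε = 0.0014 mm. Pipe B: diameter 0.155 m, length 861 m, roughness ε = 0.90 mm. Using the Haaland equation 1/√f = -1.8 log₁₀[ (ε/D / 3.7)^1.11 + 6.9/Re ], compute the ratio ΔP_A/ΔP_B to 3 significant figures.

Pipe A: V = Q/A = 0.00318/0.02659 = 0.1196 m/s; Re = 8.105e+04; ε/D = 7.61e-06; Haaland → f = 0.01866; ΔP_A = f(L/D)(ρV²/2) = 152.9 Pa.
Pipe B: V = Q/A = 0.00318/0.01887 = 0.1685 m/s; Re = 9.622e+04; ε/D = 0.00581; Haaland → f = 0.03266; ΔP_B = f(L/D)(ρV²/2) = 1708 Pa.
ΔP_A/ΔP_B = 152.9/1708 = 0.0895.

ΔP_A/ΔP_B ≈ 0.0895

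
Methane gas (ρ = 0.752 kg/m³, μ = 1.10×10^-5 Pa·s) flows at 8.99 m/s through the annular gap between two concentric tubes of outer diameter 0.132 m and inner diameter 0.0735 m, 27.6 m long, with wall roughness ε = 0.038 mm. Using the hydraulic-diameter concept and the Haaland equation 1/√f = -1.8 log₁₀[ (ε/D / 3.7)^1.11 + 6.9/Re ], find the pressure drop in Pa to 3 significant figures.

Hydraulic diameter D_h = 4A/P = D_o - D_i = 0.132 - 0.0735 = 0.0585 m.
Re = ρVD_h/μ = 0.752·8.99·0.0585/1.1e-05 = 3.595e+04.
ε/D_h = 3.8e-05/0.0585 = 0.00065; Haaland gives 1/√f = -1.8 log₁₀[6.78e-05+0.000192] = 6.454, so f = 0.02401.
ΔP = f(L/D_h)(ρV²/2) = 0.02401·27.6/0.0585·30.39 = 344.2 Pa.

ΔP ≈ 344 Pa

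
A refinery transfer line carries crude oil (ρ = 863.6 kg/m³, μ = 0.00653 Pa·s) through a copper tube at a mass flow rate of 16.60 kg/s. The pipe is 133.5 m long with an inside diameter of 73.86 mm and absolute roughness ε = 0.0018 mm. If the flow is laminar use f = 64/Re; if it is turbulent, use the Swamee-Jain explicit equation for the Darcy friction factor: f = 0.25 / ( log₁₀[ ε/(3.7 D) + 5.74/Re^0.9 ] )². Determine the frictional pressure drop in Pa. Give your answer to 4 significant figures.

A = πD²/4 = π(0.07386)²/4 = 0.004285 m²; mean velocity V = ṁ/(ρA) = 16.6/(863.6 · 0.004285) = 4.486 m/s.
Reynolds number Re = ρVD/μ = 863.6 · 4.486 · 0.07386 / 0.00653 = 4.382e+04.
Re > 4000 → turbulent. Relative roughness ε/D = 1.8e-06/0.07386 = 2.44e-05. Swamee-Jain: f = 0.25/(log₁₀[2.44e-05/3.7 + 5.74/4.382e+04^0.9])² = 0.25/(log₁₀[6.59e-06 + 0.000381])² = 0.25/(-3.411)² = 0.02148.
Darcy-Weisbach: ΔP = f(L/D)(ρV²/2) = 0.02148·(133.5/0.07386)·(863.6·4.486²/2) = 0.02148·1807·8691 = 3.375e+05 Pa.

ΔP ≈ 337500 Pa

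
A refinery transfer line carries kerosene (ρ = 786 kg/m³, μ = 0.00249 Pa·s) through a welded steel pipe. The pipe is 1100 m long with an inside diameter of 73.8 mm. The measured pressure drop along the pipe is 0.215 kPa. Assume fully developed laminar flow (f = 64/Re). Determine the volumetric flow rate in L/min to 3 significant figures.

Q ≈ 3.43 L/min

For laminar flow, f = 64/Re with Re = ρVD/μ, so Darcy-Weisbach reduces to ΔP = 32μLV/D². Solving for V: V = ΔP·D²/(32μL) = 215·(0.0738)²/(32·0.00249·1100) = 0.01336 m/s.
Check: Re = ρVD/μ = 786·0.01336·0.0738/0.00249 = 311.2 < 2300, so the laminar assumption holds.
Q = V·A = 0.01336·(π/4·0.0738²) = 5.715e-05 m³/s = 3.43 L/min.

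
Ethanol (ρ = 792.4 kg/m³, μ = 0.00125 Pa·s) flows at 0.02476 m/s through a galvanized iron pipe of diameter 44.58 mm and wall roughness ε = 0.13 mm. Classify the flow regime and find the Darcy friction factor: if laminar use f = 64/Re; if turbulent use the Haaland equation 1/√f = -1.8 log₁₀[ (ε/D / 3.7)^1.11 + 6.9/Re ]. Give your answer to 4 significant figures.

Re = ρVD/μ = 792.4·0.02476·0.04458/0.00125 = 699.7.
Re < 2300 → laminar, so f = 64/Re = 0.09146 (roughness is irrelevant in laminar flow).

f ≈ 0.09146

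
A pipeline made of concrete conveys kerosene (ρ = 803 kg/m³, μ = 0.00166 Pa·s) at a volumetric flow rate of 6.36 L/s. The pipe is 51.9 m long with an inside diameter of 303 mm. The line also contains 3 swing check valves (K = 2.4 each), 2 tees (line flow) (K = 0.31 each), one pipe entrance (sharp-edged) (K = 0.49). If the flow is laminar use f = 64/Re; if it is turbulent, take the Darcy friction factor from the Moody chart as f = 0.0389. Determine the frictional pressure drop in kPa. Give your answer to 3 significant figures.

Q = 6.36 L/s = 6.36/1000 = 0.00636 m³/s.
Cross-sectional area A = πD²/4 = π(0.303)²/4 = 0.07211 m²; mean velocity V = Q/A = 0.00636/0.07211 = 0.0882 m/s.
Reynolds number Re = ρVD/μ = 803 · 0.0882 · 0.303 / 0.00166 = 1.293e+04.
Re > 4000 → turbulent; use the Moody-chart value f = 0.0389.
Total minor-loss coefficient ΣK = 3·2.4 + 2·0.31 + 1·0.49 = 8.31.
ΔP = [f·L/D + ΣK]·(ρV²/2) = [0.0389·51.9/0.303 + 8.31]·(803·0.0882²/2) = [6.663 + 8.31]·3.124 = 46.77 Pa.
ΔP = 46.77 Pa = 0.0468 kPa.

ΔP ≈ 0.0468 kPa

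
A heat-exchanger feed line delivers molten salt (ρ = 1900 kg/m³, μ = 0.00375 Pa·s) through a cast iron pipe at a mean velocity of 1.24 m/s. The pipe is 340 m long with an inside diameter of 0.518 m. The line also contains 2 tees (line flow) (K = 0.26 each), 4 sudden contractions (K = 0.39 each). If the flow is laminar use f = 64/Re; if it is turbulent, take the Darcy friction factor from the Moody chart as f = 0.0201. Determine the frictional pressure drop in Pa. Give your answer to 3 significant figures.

ΔP ≈ 22300 Pa

Reynolds number Re = ρVD/μ = 1900 · 1.24 · 0.518 / 0.00375 = 3.254e+05.
Re > 4000 → turbulent; use the Moody-chart value f = 0.0201.
Total minor-loss coefficient ΣK = 2·0.26 + 4·0.39 = 2.08.
ΔP = [f·L/D + ΣK]·(ρV²/2) = [0.0201·340/0.518 + 2.08]·(1900·1.24²/2) = [13.19 + 2.08]·1461 = 2.231e+04 Pa.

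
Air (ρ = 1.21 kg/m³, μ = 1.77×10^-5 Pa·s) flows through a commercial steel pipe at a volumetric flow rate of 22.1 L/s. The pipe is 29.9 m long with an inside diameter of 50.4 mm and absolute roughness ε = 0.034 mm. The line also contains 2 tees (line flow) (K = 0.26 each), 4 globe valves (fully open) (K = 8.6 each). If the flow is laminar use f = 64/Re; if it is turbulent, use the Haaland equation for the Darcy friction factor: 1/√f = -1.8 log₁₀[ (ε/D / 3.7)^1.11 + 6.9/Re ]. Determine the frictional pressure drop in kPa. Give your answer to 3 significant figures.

Q = 22.1 L/s = 22.1/1000 = 0.0221 m³/s.
Cross-sectional area A = πD²/4 = π(0.0504)²/4 = 0.001995 m²; mean velocity V = Q/A = 0.0221/0.001995 = 11.08 m/s.
Reynolds number Re = ρVD/μ = 1.21 · 11.08 · 0.0504 / 1.77e-05 = 3.817e+04.
Re > 4000 → turbulent. Relative roughness ε/D = 3.4e-05/0.0504 = 0.000675. Haaland: 1/√f = -1.8 log₁₀[(0.000675/3.7)^1.11 + 6.9/3.817e+04] = -1.8 log₁₀[7.07e-05 + 0.000181] = 6.479, so f = 0.02382.
Total minor-loss coefficient ΣK = 2·0.26 + 4·8.6 = 34.9.
ΔP = [f·L/D + ΣK]·(ρV²/2) = [0.02382·29.9/0.0504 + 34.9]·(1.21·11.08²/2) = [14.13 + 34.9]·74.24 = 3642 Pa.
ΔP = 3642 Pa = 3.64 kPa.

ΔP ≈ 3.64 kPa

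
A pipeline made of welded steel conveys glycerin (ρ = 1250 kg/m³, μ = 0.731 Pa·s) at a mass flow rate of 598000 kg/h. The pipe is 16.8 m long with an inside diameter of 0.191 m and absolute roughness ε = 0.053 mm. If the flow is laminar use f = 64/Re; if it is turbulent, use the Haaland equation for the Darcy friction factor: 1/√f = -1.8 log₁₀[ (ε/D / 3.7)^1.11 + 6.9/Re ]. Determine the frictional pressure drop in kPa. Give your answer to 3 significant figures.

ΔP ≈ 50.0 kPa

ṁ = 598000 kg/h = 598000/3600 = 166.1 kg/s.
A = πD²/4 = π(0.191)²/4 = 0.02865 m²; mean velocity V = ṁ/(ρA) = 166.1/(1250 · 0.02865) = 4.638 m/s.
Reynolds number Re = ρVD/μ = 1250 · 4.638 · 0.191 / 0.731 = 1515.
Re < 2300 → laminar flow, so f = 64/Re = 64/1515 = 0.04225 (the turbulent correlation is not needed).
Darcy-Weisbach: ΔP = f(L/D)(ρV²/2) = 0.04225·(16.8/0.191)·(1250·4.638²/2) = 0.04225·87.96·1.344e+04 = 4.996e+04 Pa.
ΔP = 4.996e+04 Pa = 50.0 kPa.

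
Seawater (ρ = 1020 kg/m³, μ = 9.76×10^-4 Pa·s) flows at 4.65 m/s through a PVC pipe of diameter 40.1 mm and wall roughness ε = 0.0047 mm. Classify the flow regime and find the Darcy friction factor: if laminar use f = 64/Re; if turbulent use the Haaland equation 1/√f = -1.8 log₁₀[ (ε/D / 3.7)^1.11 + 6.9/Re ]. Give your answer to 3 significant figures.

f ≈ 0.0164

Re = ρVD/μ = 1020·4.65·0.0401/0.000976 = 1.949e+05.
Re > 4000 → turbulent. ε/D = 4.7e-06/0.0401 = 0.000117; Haaland: 1/√f = -1.8 log₁₀[1.01e-05 + 3.54e-05] = 7.815, so f = 0.01637.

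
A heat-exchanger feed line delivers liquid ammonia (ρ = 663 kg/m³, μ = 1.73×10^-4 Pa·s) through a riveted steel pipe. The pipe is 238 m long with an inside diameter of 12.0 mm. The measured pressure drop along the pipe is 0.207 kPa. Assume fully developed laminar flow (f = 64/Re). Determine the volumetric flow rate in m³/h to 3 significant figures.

For laminar flow, f = 64/Re with Re = ρVD/μ, so Darcy-Weisbach reduces to ΔP = 32μLV/D². Solving for V: V = ΔP·D²/(32μL) = 207·(0.012)²/(32·0.000173·238) = 0.02262 m/s.
Check: Re = ρVD/μ = 663·0.02262·0.012/0.000173 = 1040 < 2300, so the laminar assumption holds.
Q = V·A = 0.02262·(π/4·0.012²) = 2.559e-06 m³/s = 0.00921 m³/h.

Q ≈ 0.00921 m³/h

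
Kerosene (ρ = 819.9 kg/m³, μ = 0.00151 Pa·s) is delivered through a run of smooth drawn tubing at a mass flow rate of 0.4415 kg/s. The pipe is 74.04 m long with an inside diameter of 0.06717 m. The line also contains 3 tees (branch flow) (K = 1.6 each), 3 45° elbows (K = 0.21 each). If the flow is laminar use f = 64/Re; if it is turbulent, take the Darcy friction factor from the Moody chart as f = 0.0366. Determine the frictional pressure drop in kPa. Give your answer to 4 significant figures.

ΔP ≈ 0.4333 kPa

A = πD²/4 = π(0.06717)²/4 = 0.003544 m²; mean velocity V = ṁ/(ρA) = 0.4415/(819.9 · 0.003544) = 0.152 m/s.
Reynolds number Re = ρVD/μ = 819.9 · 0.152 · 0.06717 / 0.00151 = 5542.
Re > 4000 → turbulent; use the Moody-chart value f = 0.0366.
Total minor-loss coefficient ΣK = 3·1.6 + 3·0.21 = 5.43.
ΔP = [f·L/D + ΣK]·(ρV²/2) = [0.0366·74.04/0.06717 + 5.43]·(819.9·0.152²/2) = [40.34 + 5.43]·9.466 = 433.3 Pa.
ΔP = 433.3 Pa = 0.4333 kPa.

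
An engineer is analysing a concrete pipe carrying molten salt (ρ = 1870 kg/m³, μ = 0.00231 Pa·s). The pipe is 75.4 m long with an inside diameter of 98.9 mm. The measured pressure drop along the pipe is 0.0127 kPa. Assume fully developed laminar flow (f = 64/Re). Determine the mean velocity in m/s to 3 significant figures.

For laminar flow, f = 64/Re with Re = ρVD/μ, so Darcy-Weisbach reduces to ΔP = 32μLV/D². Solving for V: V = ΔP·D²/(32μL) = 12.7·(0.0989)²/(32·0.00231·75.4) = 0.02229 m/s.
Check: Re = ρVD/μ = 1870·0.02229·0.0989/0.00231 = 1784 < 2300, so the laminar assumption holds.

V ≈ 0.0223 m/s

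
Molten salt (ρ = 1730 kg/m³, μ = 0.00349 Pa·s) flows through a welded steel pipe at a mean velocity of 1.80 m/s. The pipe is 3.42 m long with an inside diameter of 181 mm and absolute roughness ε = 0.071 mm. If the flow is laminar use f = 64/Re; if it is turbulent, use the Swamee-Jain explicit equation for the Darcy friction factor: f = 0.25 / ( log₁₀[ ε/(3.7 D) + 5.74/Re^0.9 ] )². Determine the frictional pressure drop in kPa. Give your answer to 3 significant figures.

ΔP ≈ 0.994 kPa

Reynolds number Re = ρVD/μ = 1730 · 1.8 · 0.181 / 0.00349 = 1.615e+05.
Re > 4000 → turbulent. Relative roughness ε/D = 7.1e-05/0.181 = 0.000392. Swamee-Jain: f = 0.25/(log₁₀[0.000392/3.7 + 5.74/1.615e+05^0.9])² = 0.25/(log₁₀[0.000106 + 0.000118])² = 0.25/(-3.65)² = 0.01877.
Darcy-Weisbach: ΔP = f(L/D)(ρV²/2) = 0.01877·(3.42/0.181)·(1730·1.8²/2) = 0.01877·18.9·2803 = 993.8 Pa.
ΔP = 993.8 Pa = 0.994 kPa.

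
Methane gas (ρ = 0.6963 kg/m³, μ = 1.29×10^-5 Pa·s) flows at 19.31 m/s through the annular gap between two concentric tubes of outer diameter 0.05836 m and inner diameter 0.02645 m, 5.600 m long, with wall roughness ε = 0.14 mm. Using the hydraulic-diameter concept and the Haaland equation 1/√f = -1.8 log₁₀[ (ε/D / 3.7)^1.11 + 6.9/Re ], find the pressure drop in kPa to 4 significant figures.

Hydraulic diameter D_h = 4A/P = D_o - D_i = 0.05836 - 0.02645 = 0.03191 m.
Re = ρVD_h/μ = 0.6963·19.31·0.03191/1.29e-05 = 3.326e+04.
ε/D_h = 0.00014/0.03191 = 0.00439; Haaland gives 1/√f = -1.8 log₁₀[0.000565+0.000207] = 5.602, so f = 0.03187.
ΔP = f(L/D_h)(ρV²/2) = 0.03187·5.6/0.03191·129.8 = 726 Pa.
ΔP = 0.7260 kPa.

ΔP ≈ 0.7260 kPa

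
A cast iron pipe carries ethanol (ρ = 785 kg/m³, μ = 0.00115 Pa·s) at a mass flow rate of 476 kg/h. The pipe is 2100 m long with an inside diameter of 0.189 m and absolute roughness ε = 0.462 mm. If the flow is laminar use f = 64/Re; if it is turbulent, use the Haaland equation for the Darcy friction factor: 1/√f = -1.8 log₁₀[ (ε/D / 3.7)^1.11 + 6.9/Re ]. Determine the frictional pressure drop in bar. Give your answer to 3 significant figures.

ṁ = 476 kg/h = 476/3600 = 0.1322 kg/s.
A = πD²/4 = π(0.189)²/4 = 0.02806 m²; mean velocity V = ṁ/(ρA) = 0.1322/(785 · 0.02806) = 0.006004 m/s.
Reynolds number Re = ρVD/μ = 785 · 0.006004 · 0.189 / 0.00115 = 774.6.
Re < 2300 → laminar flow, so f = 64/Re = 64/774.6 = 0.08263 (the turbulent correlation is not needed).
Darcy-Weisbach: ΔP = f(L/D)(ρV²/2) = 0.08263·(2100/0.189)·(785·0.006004²/2) = 0.08263·1.111e+04·0.01415 = 12.99 Pa.
ΔP = 12.99 Pa = 1.30×10^-4 bar.

ΔP ≈ 1.30×10^-4 bar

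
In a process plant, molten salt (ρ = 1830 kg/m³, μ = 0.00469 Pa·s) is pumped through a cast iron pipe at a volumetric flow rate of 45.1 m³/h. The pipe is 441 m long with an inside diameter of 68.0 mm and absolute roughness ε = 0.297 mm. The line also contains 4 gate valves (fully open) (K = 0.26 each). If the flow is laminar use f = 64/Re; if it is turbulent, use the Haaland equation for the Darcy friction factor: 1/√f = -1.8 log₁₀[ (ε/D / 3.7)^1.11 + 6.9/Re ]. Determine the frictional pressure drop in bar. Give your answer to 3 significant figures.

ΔP ≈ 21.5 bar

Q = 45.1 m³/h = 45.1/3600 = 0.01253 m³/s.
Cross-sectional area A = πD²/4 = π(0.068)²/4 = 0.003632 m²; mean velocity V = Q/A = 0.01253/0.003632 = 3.45 m/s.
Reynolds number Re = ρVD/μ = 1830 · 3.45 · 0.068 / 0.00469 = 9.153e+04.
Re > 4000 → turbulent. Relative roughness ε/D = 0.000297/0.068 = 0.00437. Haaland: 1/√f = -1.8 log₁₀[(0.00437/3.7)^1.11 + 6.9/9.153e+04] = -1.8 log₁₀[0.000562 + 7.54e-05] = 5.752, so f = 0.03023.
Total minor-loss coefficient ΣK = 4·0.26 = 1.04.
ΔP = [f·L/D + ΣK]·(ρV²/2) = [0.03023·441/0.068 + 1.04]·(1830·3.45²/2) = [196 + 1.04]·1.089e+04 = 2.146e+06 Pa.
ΔP = 2.146e+06 Pa = 21.5 bar.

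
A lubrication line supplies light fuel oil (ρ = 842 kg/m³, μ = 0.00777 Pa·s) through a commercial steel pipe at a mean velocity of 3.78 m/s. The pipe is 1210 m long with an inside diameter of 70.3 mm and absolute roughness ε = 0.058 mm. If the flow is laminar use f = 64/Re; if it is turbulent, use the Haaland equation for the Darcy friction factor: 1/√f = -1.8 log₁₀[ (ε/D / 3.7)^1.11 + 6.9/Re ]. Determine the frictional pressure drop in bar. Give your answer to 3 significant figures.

Reynolds number Re = ρVD/μ = 842 · 3.78 · 0.0703 / 0.00777 = 2.88e+04.
Re > 4000 → turbulent. Relative roughness ε/D = 5.8e-05/0.0703 = 0.000825. Haaland: 1/√f = -1.8 log₁₀[(0.000825/3.7)^1.11 + 6.9/2.88e+04] = -1.8 log₁₀[8.84e-05 + 0.00024] = 6.271, so f = 0.02543.
Darcy-Weisbach: ΔP = f(L/D)(ρV²/2) = 0.02543·(1210/0.0703)·(842·3.78²/2) = 0.02543·1.721e+04·6015 = 2.633e+06 Pa.
ΔP = 2.633e+06 Pa = 26.3 bar.

ΔP ≈ 26.3 bar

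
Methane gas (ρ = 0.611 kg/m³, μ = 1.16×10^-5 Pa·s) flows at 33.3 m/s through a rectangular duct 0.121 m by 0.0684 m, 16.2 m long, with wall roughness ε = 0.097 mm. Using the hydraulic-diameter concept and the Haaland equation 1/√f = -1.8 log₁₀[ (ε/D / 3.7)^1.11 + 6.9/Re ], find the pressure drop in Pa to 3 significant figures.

Hydraulic diameter D_h = 4A/P = 4·(0.121·0.0684)/(2·(0.121+0.0684)) = 0.03311/0.3788 = 0.0874 m.
Re = ρVD_h/μ = 0.611·33.3·0.0874/1.16e-05 = 1.533e+05.
ε/D_h = 9.7e-05/0.0874 = 0.00111; Haaland gives 1/√f = -1.8 log₁₀[0.000123+4.5e-05] = 6.795, so f = 0.02166.
ΔP = f(L/D_h)(ρV²/2) = 0.02166·16.2/0.0874·338.8 = 1360 Pa.

ΔP ≈ 1360 Pa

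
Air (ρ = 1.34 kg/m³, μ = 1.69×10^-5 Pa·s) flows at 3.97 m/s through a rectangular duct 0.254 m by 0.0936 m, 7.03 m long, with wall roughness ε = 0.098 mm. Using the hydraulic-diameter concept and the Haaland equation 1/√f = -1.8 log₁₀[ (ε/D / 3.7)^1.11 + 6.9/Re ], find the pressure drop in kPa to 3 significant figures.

Hydraulic diameter D_h = 4A/P = 4·(0.254·0.0936)/(2·(0.254+0.0936)) = 0.0951/0.6952 = 0.1368 m.
Re = ρVD_h/μ = 1.34·3.97·0.1368/1.69e-05 = 4.306e+04.
ε/D_h = 9.8e-05/0.1368 = 0.000716; Haaland gives 1/√f = -1.8 log₁₀[7.56e-05+0.00016] = 6.529, so f = 0.02346.
ΔP = f(L/D_h)(ρV²/2) = 0.02346·7.03/0.1368·10.56 = 12.73 Pa.
ΔP = 0.0127 kPa.

ΔP ≈ 0.0127 kPa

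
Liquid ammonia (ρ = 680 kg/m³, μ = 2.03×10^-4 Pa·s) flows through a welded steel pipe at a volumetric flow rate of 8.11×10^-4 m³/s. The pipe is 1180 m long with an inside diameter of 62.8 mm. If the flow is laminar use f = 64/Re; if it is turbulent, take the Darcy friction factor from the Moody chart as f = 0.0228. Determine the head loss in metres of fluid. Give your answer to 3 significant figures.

h_f ≈ 1.50 m

Cross-sectional area A = πD²/4 = π(0.0628)²/4 = 0.003097 m²; mean velocity V = Q/A = 0.000811/0.003097 = 0.2618 m/s.
Reynolds number Re = ρVD/μ = 680 · 0.2618 · 0.0628 / 0.000203 = 5.508e+04.
Re > 4000 → turbulent; use the Moody-chart value f = 0.0228.
Darcy-Weisbach: ΔP = f(L/D)(ρV²/2) = 0.0228·(1180/0.0628)·(680·0.2618²/2) = 0.0228·1.879e+04·23.31 = 9985 Pa.
Head loss h_f = ΔP/(ρg) = 9985/(680·9.81) = 1.50 m.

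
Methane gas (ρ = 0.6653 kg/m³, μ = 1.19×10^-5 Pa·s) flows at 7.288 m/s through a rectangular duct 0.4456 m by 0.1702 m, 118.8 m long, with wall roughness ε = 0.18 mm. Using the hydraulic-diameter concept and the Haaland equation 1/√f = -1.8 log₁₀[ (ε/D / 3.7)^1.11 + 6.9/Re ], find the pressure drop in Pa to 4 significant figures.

Hydraulic diameter D_h = 4A/P = 4·(0.4456·0.1702)/(2·(0.4456+0.1702)) = 0.3034/1.232 = 0.2463 m.
Re = ρVD_h/μ = 0.6653·7.288·0.2463/1.19e-05 = 1.004e+05.
ε/D_h = 0.00018/0.2463 = 0.000731; Haaland gives 1/√f = -1.8 log₁₀[7.73e-05+6.88e-05] = 6.904, so f = 0.02098.
ΔP = f(L/D_h)(ρV²/2) = 0.02098·118.8/0.2463·17.67 = 178.8 Pa.

ΔP ≈ 178.8 Pa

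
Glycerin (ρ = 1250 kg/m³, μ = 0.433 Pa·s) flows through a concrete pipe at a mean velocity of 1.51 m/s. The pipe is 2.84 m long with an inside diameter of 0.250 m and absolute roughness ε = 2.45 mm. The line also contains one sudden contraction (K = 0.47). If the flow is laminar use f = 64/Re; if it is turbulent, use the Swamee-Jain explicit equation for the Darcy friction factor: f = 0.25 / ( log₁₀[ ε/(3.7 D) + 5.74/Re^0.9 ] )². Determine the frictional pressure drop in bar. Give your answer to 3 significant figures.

Reynolds number Re = ρVD/μ = 1250 · 1.51 · 0.25 / 0.433 = 1090.
Re < 2300 → laminar flow, so f = 64/Re = 64/1090 = 0.05873 (the turbulent correlation is not needed).
Total minor-loss coefficient ΣK = 1·0.47 = 0.47.
ΔP = [f·L/D + ΣK]·(ρV²/2) = [0.05873·2.84/0.25 + 0.47]·(1250·1.51²/2) = [0.6671 + 0.47]·1425 = 1621 Pa.
ΔP = 1621 Pa = 0.0162 bar.

ΔP ≈ 0.0162 bar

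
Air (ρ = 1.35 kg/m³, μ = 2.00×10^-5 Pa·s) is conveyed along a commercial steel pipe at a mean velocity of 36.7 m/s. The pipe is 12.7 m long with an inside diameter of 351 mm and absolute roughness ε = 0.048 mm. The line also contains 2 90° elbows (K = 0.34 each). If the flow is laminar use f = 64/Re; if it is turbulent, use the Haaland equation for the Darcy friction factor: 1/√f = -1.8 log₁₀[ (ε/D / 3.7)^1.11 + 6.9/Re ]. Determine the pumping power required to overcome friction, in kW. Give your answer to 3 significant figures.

Reynolds number Re = ρVD/μ = 1.35 · 36.7 · 0.351 / 2e-05 = 8.695e+05.
Re > 4000 → turbulent. Relative roughness ε/D = 4.8e-05/0.351 = 0.000137. Haaland: 1/√f = -1.8 log₁₀[(0.000137/3.7)^1.11 + 6.9/8.695e+05] = -1.8 log₁₀[1.2e-05 + 7.94e-06] = 8.46, so f = 0.01397.
Total minor-loss coefficient ΣK = 2·0.34 = 0.68.
ΔP = [f·L/D + ΣK]·(ρV²/2) = [0.01397·12.7/0.351 + 0.68]·(1.35·36.7²/2) = [0.5056 + 0.68]·909.2 = 1078 Pa.
Q = V·A = 36.7·0.09676 = 3.551 m³/s.
Pumping power P = QΔP = 3.551·1078 = 3828 W = 3.83 kW.

P ≈ 3.83 kW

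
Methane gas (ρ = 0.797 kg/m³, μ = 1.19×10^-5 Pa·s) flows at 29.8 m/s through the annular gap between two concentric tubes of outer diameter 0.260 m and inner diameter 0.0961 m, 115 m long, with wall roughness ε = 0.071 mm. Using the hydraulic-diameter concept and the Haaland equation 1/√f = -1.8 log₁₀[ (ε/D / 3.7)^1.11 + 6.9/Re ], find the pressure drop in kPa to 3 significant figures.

ΔP ≈ 4.36 kPa

Hydraulic diameter D_h = 4A/P = D_o - D_i = 0.26 - 0.0961 = 0.1639 m.
Re = ρVD_h/μ = 0.797·29.8·0.1639/1.19e-05 = 3.271e+05.
ε/D_h = 7.1e-05/0.1639 = 0.000433; Haaland gives 1/√f = -1.8 log₁₀[4.33e-05+2.11e-05] = 7.545, so f = 0.01757.
ΔP = f(L/D_h)(ρV²/2) = 0.01757·115/0.1639·353.9 = 4362 Pa.
ΔP = 4.36 kPa.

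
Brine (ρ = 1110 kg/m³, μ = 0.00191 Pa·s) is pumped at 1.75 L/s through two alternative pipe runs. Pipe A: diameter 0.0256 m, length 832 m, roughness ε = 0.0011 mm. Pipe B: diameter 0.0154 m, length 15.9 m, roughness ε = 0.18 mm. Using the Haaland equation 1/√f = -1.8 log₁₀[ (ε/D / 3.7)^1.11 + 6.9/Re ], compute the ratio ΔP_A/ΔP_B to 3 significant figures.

ΔP_A/ΔP_B ≈ 2.11

Pipe A: V = Q/A = 0.00175/0.0005147 = 3.4 m/s; Re = 5.058e+04; ε/D = 4.3e-05; Haaland → f = 0.02077; ΔP_A = f(L/D)(ρV²/2) = 4.331e+06 Pa.
Pipe B: V = Q/A = 0.00175/0.0001863 = 9.395 m/s; Re = 8.408e+04; ε/D = 0.0117; Haaland → f = 0.04067; ΔP_B = f(L/D)(ρV²/2) = 2.057e+06 Pa.
ΔP_A/ΔP_B = 4.331e+06/2.057e+06 = 2.11.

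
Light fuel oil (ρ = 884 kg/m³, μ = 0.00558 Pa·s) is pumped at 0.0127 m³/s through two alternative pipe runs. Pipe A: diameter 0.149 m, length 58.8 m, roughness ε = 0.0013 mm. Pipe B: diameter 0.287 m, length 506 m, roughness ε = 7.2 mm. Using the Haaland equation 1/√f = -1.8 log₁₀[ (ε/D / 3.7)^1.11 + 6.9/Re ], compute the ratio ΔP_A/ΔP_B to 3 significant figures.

ΔP_A/ΔP_B ≈ 1.45

Pipe A: V = Q/A = 0.0127/0.01744 = 0.7284 m/s; Re = 1.719e+04; ε/D = 8.72e-06; Haaland → f = 0.02676; ΔP_A = f(L/D)(ρV²/2) = 2477 Pa.
Pipe B: V = Q/A = 0.0127/0.06469 = 0.1963 m/s; Re = 8926; ε/D = 0.0251; Haaland → f = 0.0569; ΔP_B = f(L/D)(ρV²/2) = 1709 Pa.
ΔP_A/ΔP_B = 2477/1709 = 1.45.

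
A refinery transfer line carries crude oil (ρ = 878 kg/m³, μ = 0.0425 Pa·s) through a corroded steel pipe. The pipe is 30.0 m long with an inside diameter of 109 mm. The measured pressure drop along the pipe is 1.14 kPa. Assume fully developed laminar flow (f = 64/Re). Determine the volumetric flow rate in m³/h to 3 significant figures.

Q ≈ 11.2 m³/h

For laminar flow, f = 64/Re with Re = ρVD/μ, so Darcy-Weisbach reduces to ΔP = 32μLV/D². Solving for V: V = ΔP·D²/(32μL) = 1140·(0.109)²/(32·0.0425·30) = 0.332 m/s.
Check: Re = ρVD/μ = 878·0.332·0.109/0.0425 = 747.5 < 2300, so the laminar assumption holds.
Q = V·A = 0.332·(π/4·0.109²) = 0.003098 m³/s = 11.2 m³/h.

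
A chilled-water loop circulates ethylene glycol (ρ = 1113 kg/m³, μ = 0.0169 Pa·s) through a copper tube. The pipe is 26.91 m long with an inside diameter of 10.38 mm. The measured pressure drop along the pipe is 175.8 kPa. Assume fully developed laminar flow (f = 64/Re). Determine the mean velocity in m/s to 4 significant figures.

For laminar flow, f = 64/Re with Re = ρVD/μ, so Darcy-Weisbach reduces to ΔP = 32μLV/D². Solving for V: V = ΔP·D²/(32μL) = 1.758e+05·(0.01038)²/(32·0.0169·26.91) = 1.302 m/s.
Check: Re = ρVD/μ = 1113·1.302·0.01038/0.0169 = 889.8 < 2300, so the laminar assumption holds.

V ≈ 1.302 m/s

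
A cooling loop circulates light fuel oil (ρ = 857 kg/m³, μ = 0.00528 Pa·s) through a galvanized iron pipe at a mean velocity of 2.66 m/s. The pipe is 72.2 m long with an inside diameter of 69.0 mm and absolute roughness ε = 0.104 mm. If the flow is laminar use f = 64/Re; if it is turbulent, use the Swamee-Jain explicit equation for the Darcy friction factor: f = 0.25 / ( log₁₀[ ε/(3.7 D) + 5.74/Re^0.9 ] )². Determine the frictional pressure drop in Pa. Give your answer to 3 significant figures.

Reynolds number Re = ρVD/μ = 857 · 2.66 · 0.069 / 0.00528 = 2.979e+04.
Re > 4000 → turbulent. Relative roughness ε/D = 0.000104/0.069 = 0.00151. Swamee-Jain: f = 0.25/(log₁₀[0.00151/3.7 + 5.74/2.979e+04^0.9])² = 0.25/(log₁₀[0.000407 + 0.00054])² = 0.25/(-3.024)² = 0.02735.
Darcy-Weisbach: ΔP = f(L/D)(ρV²/2) = 0.02735·(72.2/0.069)·(857·2.66²/2) = 0.02735·1046·3032 = 8.676e+04 Pa.

ΔP ≈ 86800 Pa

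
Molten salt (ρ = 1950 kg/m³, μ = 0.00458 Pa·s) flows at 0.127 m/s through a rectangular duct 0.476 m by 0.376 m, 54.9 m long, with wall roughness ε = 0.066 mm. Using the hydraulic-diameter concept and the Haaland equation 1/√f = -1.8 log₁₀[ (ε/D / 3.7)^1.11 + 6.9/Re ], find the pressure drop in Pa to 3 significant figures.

Hydraulic diameter D_h = 4A/P = 4·(0.476·0.376)/(2·(0.476+0.376)) = 0.7159/1.704 = 0.4201 m.
Re = ρVD_h/μ = 1950·0.127·0.4201/0.00458 = 2.272e+04.
ε/D_h = 6.6e-05/0.4201 = 0.000157; Haaland gives 1/√f = -1.8 log₁₀[1.4e-05+0.000304] = 6.296, so f = 0.02523.
ΔP = f(L/D_h)(ρV²/2) = 0.02523·54.9/0.4201·15.73 = 51.84 Pa.

ΔP ≈ 51.8 Pa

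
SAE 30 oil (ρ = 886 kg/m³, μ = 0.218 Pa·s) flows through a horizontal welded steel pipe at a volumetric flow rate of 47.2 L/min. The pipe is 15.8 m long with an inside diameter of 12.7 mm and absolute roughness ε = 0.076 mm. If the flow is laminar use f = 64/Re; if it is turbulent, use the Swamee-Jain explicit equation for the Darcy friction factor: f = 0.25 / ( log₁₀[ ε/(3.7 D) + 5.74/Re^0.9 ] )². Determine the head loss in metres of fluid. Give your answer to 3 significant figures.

h_f ≈ 488 m

Q = 47.2 L/min = 47.2/60000 = 0.0007867 m³/s.
Cross-sectional area A = πD²/4 = π(0.0127)²/4 = 0.0001267 m²; mean velocity V = Q/A = 0.0007867/0.0001267 = 6.21 m/s.
Reynolds number Re = ρVD/μ = 886 · 6.21 · 0.0127 / 0.218 = 320.5.
Re < 2300 → laminar flow, so f = 64/Re = 64/320.5 = 0.1997 (the turbulent correlation is not needed).
Darcy-Weisbach: ΔP = f(L/D)(ρV²/2) = 0.1997·(15.8/0.0127)·(886·6.21²/2) = 0.1997·1244·1.708e+04 = 4.244e+06 Pa.
Head loss h_f = ΔP/(ρg) = 4.244e+06/(886·9.81) = 488 m.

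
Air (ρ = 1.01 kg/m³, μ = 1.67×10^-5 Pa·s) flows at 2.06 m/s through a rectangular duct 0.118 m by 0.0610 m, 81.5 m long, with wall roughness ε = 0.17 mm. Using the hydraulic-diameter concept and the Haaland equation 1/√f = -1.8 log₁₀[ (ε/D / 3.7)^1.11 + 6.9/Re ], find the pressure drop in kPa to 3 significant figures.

ΔP ≈ 0.0732 kPa

Hydraulic diameter D_h = 4A/P = 4·(0.118·0.061)/(2·(0.118+0.061)) = 0.02879/0.358 = 0.08042 m.
Re = ρVD_h/μ = 1.01·2.06·0.08042/1.67e-05 = 1.002e+04.
ε/D_h = 0.00017/0.08042 = 0.00211; Haaland gives 1/√f = -1.8 log₁₀[0.000251+0.000689] = 5.448, so f = 0.03369.
ΔP = f(L/D_h)(ρV²/2) = 0.03369·81.5/0.08042·2.143 = 73.16 Pa.
ΔP = 0.0732 kPa.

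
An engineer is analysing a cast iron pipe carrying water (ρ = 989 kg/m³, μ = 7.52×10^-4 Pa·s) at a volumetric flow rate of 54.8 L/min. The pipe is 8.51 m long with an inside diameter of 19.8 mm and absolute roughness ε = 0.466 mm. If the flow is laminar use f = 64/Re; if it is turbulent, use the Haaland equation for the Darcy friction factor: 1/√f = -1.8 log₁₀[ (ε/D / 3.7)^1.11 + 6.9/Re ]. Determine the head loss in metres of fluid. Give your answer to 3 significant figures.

Q = 54.8 L/min = 54.8/60000 = 0.0009133 m³/s.
Cross-sectional area A = πD²/4 = π(0.0198)²/4 = 0.0003079 m²; mean velocity V = Q/A = 0.0009133/0.0003079 = 2.966 m/s.
Reynolds number Re = ρVD/μ = 989 · 2.966 · 0.0198 / 0.000752 = 7.724e+04.
Re > 4000 → turbulent. Relative roughness ε/D = 0.000466/0.0198 = 0.0235. Haaland: 1/√f = -1.8 log₁₀[(0.0235/3.7)^1.11 + 6.9/7.724e+04] = -1.8 log₁₀[0.00365 + 8.93e-05] = 4.37, so f = 0.05237.
Darcy-Weisbach: ΔP = f(L/D)(ρV²/2) = 0.05237·(8.51/0.0198)·(989·2.966²/2) = 0.05237·429.8·4351 = 9.794e+04 Pa.
Head loss h_f = ΔP/(ρg) = 9.794e+04/(989·9.81) = 10.1 m.

h_f ≈ 10.1 m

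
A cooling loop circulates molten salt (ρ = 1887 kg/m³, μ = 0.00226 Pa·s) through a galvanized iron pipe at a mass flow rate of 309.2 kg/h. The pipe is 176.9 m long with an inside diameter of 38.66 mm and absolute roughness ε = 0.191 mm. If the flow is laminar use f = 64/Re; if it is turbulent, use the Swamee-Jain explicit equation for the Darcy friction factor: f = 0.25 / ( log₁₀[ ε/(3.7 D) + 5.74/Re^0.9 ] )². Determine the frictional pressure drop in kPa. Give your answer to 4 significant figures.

ΔP ≈ 0.3319 kPa

ṁ = 309.2 kg/h = 309.2/3600 = 0.08589 kg/s.
A = πD²/4 = π(0.03866)²/4 = 0.001174 m²; mean velocity V = ṁ/(ρA) = 0.08589/(1887 · 0.001174) = 0.03877 m/s.
Reynolds number Re = ρVD/μ = 1887 · 0.03877 · 0.03866 / 0.00226 = 1252.
Re < 2300 → laminar flow, so f = 64/Re = 64/1252 = 0.05113 (the turbulent correlation is not needed).
Darcy-Weisbach: ΔP = f(L/D)(ρV²/2) = 0.05113·(176.9/0.03866)·(1887·0.03877²/2) = 0.05113·4576·1.419 = 331.9 Pa.
ΔP = 331.9 Pa = 0.3319 kPa.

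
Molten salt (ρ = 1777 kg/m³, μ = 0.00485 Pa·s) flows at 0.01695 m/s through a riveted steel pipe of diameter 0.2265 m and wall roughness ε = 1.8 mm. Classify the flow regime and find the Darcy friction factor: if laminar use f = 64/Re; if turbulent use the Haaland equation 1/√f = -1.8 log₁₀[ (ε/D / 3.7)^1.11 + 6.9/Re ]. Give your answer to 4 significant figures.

f ≈ 0.04550

Re = ρVD/μ = 1777·0.01695·0.2265/0.00485 = 1407.
Re < 2300 → laminar, so f = 64/Re = 0.0455 (roughness is irrelevant in laminar flow).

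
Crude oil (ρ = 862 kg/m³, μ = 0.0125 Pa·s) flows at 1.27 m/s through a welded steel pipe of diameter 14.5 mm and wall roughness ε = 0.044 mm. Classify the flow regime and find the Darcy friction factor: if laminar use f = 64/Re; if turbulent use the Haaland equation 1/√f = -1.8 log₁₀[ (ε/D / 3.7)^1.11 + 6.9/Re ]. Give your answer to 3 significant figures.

f ≈ 0.0504

Re = ρVD/μ = 862·1.27·0.0145/0.0125 = 1270.
Re < 2300 → laminar, so f = 64/Re = 0.0504 (roughness is irrelevant in laminar flow).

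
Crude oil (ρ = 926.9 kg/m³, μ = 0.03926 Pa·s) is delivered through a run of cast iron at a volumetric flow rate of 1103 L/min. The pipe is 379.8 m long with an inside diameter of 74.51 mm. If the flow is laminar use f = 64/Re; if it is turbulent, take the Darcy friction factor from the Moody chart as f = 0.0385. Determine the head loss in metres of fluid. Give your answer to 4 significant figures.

Q = 1103 L/min = 1103/60000 = 0.01838 m³/s.
Cross-sectional area A = πD²/4 = π(0.07451)²/4 = 0.00436 m²; mean velocity V = Q/A = 0.01838/0.00436 = 4.216 m/s.
Reynolds number Re = ρVD/μ = 926.9 · 4.216 · 0.07451 / 0.0393 = 7417.
Re > 4000 → turbulent; use the Moody-chart value f = 0.0385.
Darcy-Weisbach: ΔP = f(L/D)(ρV²/2) = 0.0385·(379.8/0.07451)·(926.9·4.216²/2) = 0.0385·5097·8238 = 1.617e+06 Pa.
Head loss h_f = ΔP/(ρg) = 1.617e+06/(926.9·9.81) = 177.8 m.

h_f ≈ 177.8 m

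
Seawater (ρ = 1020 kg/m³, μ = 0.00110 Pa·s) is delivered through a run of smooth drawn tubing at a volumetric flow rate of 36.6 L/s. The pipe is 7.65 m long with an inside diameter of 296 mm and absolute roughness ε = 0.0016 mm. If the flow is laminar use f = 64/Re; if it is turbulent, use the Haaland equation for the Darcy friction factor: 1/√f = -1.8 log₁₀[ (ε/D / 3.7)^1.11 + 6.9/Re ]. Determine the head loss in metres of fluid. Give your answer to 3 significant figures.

h_f ≈ 0.00616 m

Q = 36.6 L/s = 36.6/1000 = 0.0366 m³/s.
Cross-sectional area A = πD²/4 = π(0.296)²/4 = 0.06881 m²; mean velocity V = Q/A = 0.0366/0.06881 = 0.5319 m/s.
Reynolds number Re = ρVD/μ = 1020 · 0.5319 · 0.296 / 0.0011 = 1.46e+05.
Re > 4000 → turbulent. Relative roughness ε/D = 1.6e-06/0.296 = 5.41e-06. Haaland: 1/√f = -1.8 log₁₀[(5.41e-06/3.7)^1.11 + 6.9/1.46e+05] = -1.8 log₁₀[3.33e-07 + 4.73e-05] = 7.78, so f = 0.01652.
Darcy-Weisbach: ΔP = f(L/D)(ρV²/2) = 0.01652·(7.65/0.296)·(1020·0.5319²/2) = 0.01652·25.84·144.3 = 61.6 Pa.
Head loss h_f = ΔP/(ρg) = 61.6/(1020·9.81) = 0.00616 m.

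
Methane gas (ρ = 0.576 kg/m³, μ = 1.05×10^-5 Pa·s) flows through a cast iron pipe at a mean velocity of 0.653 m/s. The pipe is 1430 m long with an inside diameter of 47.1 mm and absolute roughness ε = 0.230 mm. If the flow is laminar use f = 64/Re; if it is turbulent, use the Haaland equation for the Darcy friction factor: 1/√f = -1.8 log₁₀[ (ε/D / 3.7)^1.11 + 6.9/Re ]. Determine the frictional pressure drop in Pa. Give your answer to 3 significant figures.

ΔP ≈ 141 Pa

Reynolds number Re = ρVD/μ = 0.576 · 0.653 · 0.0471 / 1.05e-05 = 1687.
Re < 2300 → laminar flow, so f = 64/Re = 64/1687 = 0.03793 (the turbulent correlation is not needed).
Darcy-Weisbach: ΔP = f(L/D)(ρV²/2) = 0.03793·(1430/0.0471)·(0.576·0.653²/2) = 0.03793·3.036e+04·0.1228 = 141.4 Pa.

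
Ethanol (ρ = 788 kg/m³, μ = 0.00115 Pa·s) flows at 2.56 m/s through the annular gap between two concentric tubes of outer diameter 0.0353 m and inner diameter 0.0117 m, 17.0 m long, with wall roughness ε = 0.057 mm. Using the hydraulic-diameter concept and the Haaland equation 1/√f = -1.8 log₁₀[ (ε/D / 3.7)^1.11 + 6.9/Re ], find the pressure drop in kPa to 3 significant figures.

Hydraulic diameter D_h = 4A/P = D_o - D_i = 0.0353 - 0.0117 = 0.0236 m.
Re = ρVD_h/μ = 788·2.56·0.0236/0.00115 = 4.14e+04.
ε/D_h = 5.7e-05/0.0236 = 0.00242; Haaland gives 1/√f = -1.8 log₁₀[0.000291+0.000167] = 6.01, so f = 0.02768.
ΔP = f(L/D_h)(ρV²/2) = 0.02768·17/0.0236·2582 = 5.149e+04 Pa.
ΔP = 51.5 kPa.

ΔP ≈ 51.5 kPa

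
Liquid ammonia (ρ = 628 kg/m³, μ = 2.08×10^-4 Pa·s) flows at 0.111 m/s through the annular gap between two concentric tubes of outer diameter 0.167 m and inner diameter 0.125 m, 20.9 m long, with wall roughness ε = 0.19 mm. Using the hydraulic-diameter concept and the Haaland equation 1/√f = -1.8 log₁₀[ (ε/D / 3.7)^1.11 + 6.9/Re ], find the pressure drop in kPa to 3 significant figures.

Hydraulic diameter D_h = 4A/P = D_o - D_i = 0.167 - 0.125 = 0.042 m.
Re = ρVD_h/μ = 628·0.111·0.042/0.000208 = 1.408e+04.
ε/D_h = 0.00019/0.042 = 0.00452; Haaland gives 1/√f = -1.8 log₁₀[0.000585+0.00049] = 5.344, so f = 0.03502.
ΔP = f(L/D_h)(ρV²/2) = 0.03502·20.9/0.042·3.869 = 67.42 Pa.
ΔP = 0.0674 kPa.

ΔP ≈ 0.0674 kPa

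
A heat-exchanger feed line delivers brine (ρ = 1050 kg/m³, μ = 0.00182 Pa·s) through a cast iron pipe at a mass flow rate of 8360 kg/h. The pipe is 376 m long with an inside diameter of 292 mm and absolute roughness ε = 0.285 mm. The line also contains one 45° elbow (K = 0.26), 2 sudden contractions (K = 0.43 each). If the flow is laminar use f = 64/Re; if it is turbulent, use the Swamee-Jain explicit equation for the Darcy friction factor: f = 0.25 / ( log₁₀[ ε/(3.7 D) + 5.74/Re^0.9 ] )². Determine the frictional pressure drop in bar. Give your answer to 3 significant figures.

ΔP ≈ 2.86×10^-4 bar

ṁ = 8360 kg/h = 8360/3600 = 2.322 kg/s.
A = πD²/4 = π(0.292)²/4 = 0.06697 m²; mean velocity V = ṁ/(ρA) = 2.322/(1050 · 0.06697) = 0.03303 m/s.
Reynolds number Re = ρVD/μ = 1050 · 0.03303 · 0.292 / 0.00182 = 5564.
Re > 4000 → turbulent. Relative roughness ε/D = 0.000285/0.292 = 0.000976. Swamee-Jain: f = 0.25/(log₁₀[0.000976/3.7 + 5.74/5564^0.9])² = 0.25/(log₁₀[0.000264 + 0.00244])² = 0.25/(-2.567)² = 0.03793.
Total minor-loss coefficient ΣK = 1·0.26 + 2·0.43 = 1.12.
ΔP = [f·L/D + ΣK]·(ρV²/2) = [0.03793·376/0.292 + 1.12]·(1050·0.03303²/2) = [48.84 + 1.12]·0.5726 = 28.61 Pa.
ΔP = 28.61 Pa = 2.86×10^-4 bar.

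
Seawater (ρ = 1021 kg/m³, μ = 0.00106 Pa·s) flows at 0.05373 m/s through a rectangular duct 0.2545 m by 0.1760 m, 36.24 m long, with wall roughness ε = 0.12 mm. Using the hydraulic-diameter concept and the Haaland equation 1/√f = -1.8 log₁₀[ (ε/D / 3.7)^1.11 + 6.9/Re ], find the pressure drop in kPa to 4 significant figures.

Hydraulic diameter D_h = 4A/P = 4·(0.2545·0.176)/(2·(0.2545+0.176)) = 0.1792/0.861 = 0.2081 m.
Re = ρVD_h/μ = 1021·0.05373·0.2081/0.00106 = 1.077e+04.
ε/D_h = 0.00012/0.2081 = 0.000577; Haaland gives 1/√f = -1.8 log₁₀[5.94e-05+0.000641] = 5.679, so f = 0.03101.
ΔP = f(L/D_h)(ρV²/2) = 0.03101·36.24/0.2081·1.474 = 7.959 Pa.
ΔP = 0.007959 kPa.

ΔP ≈ 0.007959 kPa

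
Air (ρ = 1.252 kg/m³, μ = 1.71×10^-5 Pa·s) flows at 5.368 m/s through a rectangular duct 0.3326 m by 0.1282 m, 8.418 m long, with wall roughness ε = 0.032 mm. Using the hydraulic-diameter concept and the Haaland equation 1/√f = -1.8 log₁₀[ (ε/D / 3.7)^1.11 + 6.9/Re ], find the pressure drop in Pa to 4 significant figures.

Hydraulic diameter D_h = 4A/P = 4·(0.3326·0.1282)/(2·(0.3326+0.1282)) = 0.1706/0.9216 = 0.1851 m.
Re = ρVD_h/μ = 1.252·5.368·0.1851/1.71e-05 = 7.274e+04.
ε/D_h = 3.2e-05/0.1851 = 0.000173; Haaland gives 1/√f = -1.8 log₁₀[1.56e-05+9.49e-05] = 7.122, so f = 0.01971.
ΔP = f(L/D_h)(ρV²/2) = 0.01971·8.418/0.1851·18.04 = 16.18 Pa.

ΔP ≈ 16.18 Pa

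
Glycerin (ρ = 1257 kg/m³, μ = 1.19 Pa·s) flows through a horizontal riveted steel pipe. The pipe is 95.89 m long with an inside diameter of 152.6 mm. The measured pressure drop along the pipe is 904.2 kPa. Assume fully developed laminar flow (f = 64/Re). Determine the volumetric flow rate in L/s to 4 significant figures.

Q ≈ 105.5 L/s

For laminar flow, f = 64/Re with Re = ρVD/μ, so Darcy-Weisbach reduces to ΔP = 32μLV/D². Solving for V: V = ΔP·D²/(32μL) = 9.042e+05·(0.1526)²/(32·1.19·95.89) = 5.766 m/s.
Check: Re = ρVD/μ = 1257·5.766·0.1526/1.19 = 929.5 < 2300, so the laminar assumption holds.
Q = V·A = 5.766·(π/4·0.1526²) = 0.1055 m³/s = 105.5 L/s.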